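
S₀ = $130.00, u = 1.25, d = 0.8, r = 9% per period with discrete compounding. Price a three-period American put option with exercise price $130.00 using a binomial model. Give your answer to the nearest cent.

Risk-neutral probability p = (1 + 0.09 − 0.8)/(1.25 − 0.8) = 0.2900/0.4500 = 0.6444
Terminal stock prices: S_uuu = 253.9, S_uud = 162.5, S_udd = 104, S_ddd = 66.56
Terminal payoffs (K − S): max(-123.9, 0) = 0, max(-32.5, 0) = 0, max(26, 0) = 26, max(63.44, 0) = 63.44
Node uu (S = 203.1): continuation = 1/1.09·[0.6444·0.0000 + 0.3556·0.0000] = 0.0000; exercise value = 0.0000 ≤ continuation, so V_uu = 0.0000
Node ud (S = 130): continuation = 1/1.09·[0.6444·0.0000 + 0.3556·26.0000] = 8.4811; exercise value = 0.0000 ≤ continuation, so V_ud = 8.4811
Node dd (S = 83.2): continuation = 1/1.09·[0.6444·26.0000 + 0.3556·63.4400] = 36.0661; exercise value = 46.8000 > continuation, so V_dd = 46.8000 (exercise)
Node u (S = 162.5): continuation = 1/1.09·[0.6444·0.0000 + 0.3556·8.4811] = 2.7665; exercise value = 0.0000 ≤ continuation, so V_u = 2.7665
Node d (S = 104): continuation = 1/1.09·[0.6444·8.4811 + 0.3556·46.8000] = 20.2804; exercise value = 26.0000 > continuation, so V_d = 26.0000 (exercise)
Node 0 (S = 130): continuation = 1/1.09·[0.6444·2.7665 + 0.3556·26.0000] = 10.1168; exercise value = 0.0000 ≤ continuation, so V_0 = 10.1168

$10.12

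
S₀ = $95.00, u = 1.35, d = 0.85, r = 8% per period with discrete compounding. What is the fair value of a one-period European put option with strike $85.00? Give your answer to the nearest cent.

$2.12

Risk-neutral probability p = (1 + 0.08 − 0.85)/(1.35 − 0.85) = 0.2300/0.5000 = 0.4600
Terminal stock prices: S_u = 128.2, S_d = 80.75
Terminal payoffs (K − S): max(-43.25, 0) = 0, max(4.25, 0) = 4.25
Node 0 (S = 95): V_0 = 1/1.08·[0.4600·0.0000 + 0.5400·4.2500] = 2.1250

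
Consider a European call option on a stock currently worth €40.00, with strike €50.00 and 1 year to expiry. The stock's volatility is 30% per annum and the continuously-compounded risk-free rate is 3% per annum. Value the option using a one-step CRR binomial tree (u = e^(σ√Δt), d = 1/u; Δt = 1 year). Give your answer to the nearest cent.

€1.84

CRR parameters: u = e^(σ√Δt) = e^(0.3·√1) = 1.3499, d = 1/u = 0.7408
Per-period rate: rΔt = 0.03·1 = 0.03, so R = e^0.03 = 1.0305
Risk-neutral probability p = (e^0.03 − 0.7408)/(1.3499 − 0.7408) = 0.2896/0.6090 = 0.4756
Terminal stock prices: S_u = 53.99, S_d = 29.63
Terminal payoffs (S − K): max(3.994, 0) = 3.994, max(-20.37, 0) = 0
Node 0 (S = 40): V_0 = e^(−0.03)·[0.4756·3.9944 + 0.5244·0.0000] = 1.8434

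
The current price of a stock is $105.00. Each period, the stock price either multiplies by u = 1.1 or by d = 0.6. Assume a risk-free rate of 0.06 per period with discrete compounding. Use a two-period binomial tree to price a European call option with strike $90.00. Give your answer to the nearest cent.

$27.91

Risk-neutral probability p = (1 + 0.06 − 0.6)/(1.1 − 0.6) = 0.4600/0.5000 = 0.9200
Terminal stock prices: S_uu = 127.1, S_ud = 69.3, S_dd = 37.8
Terminal payoffs (S − K): max(37.05, 0) = 37.05, max(-20.7, 0) = 0, max(-52.2, 0) = 0
Node u (S = 115.5): V_u = 1/1.06·[0.9200·37.0500 + 0.0800·0.0000] = 32.1566
Node d (S = 63): V_d = 1/1.06·[0.9200·0.0000 + 0.0800·0.0000] = 0.0000
Node 0 (S = 105): V_0 = 1/1.06·[0.9200·32.1566 + 0.0800·0.0000] = 27.9095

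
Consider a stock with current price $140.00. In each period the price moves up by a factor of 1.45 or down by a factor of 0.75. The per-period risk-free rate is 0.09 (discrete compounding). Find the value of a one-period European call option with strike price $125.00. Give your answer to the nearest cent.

Risk-neutral probability p = (1 + 0.09 − 0.75)/(1.45 − 0.75) = 0.3400/0.7000 = 0.4857
Terminal stock prices: S_u = 203, S_d = 105
Terminal payoffs (S − K): max(78, 0) = 78, max(-20, 0) = 0
Node 0 (S = 140): V_0 = 1/1.09·[0.4857·78.0000 + 0.5143·0.0000] = 34.7575

$34.76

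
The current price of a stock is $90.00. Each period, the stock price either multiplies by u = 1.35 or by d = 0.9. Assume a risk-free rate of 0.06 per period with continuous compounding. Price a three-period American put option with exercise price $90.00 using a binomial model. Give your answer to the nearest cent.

$6.22

Risk-neutral probability p = (e^0.06 − 0.9)/(1.35 − 0.9) = 0.1618/0.4500 = 0.3596
Terminal stock prices: S_uuu = 221.4, S_uud = 147.6, S_udd = 98.42, S_ddd = 65.61
Terminal payoffs (K − S): max(-131.4, 0) = 0, max(-57.62, 0) = 0, max(-8.415, 0) = 0, max(24.39, 0) = 24.39
Node uu (S = 164): continuation = e^(−0.06)·[0.3596·0.0000 + 0.6404·0.0000] = 0.0000; exercise value = 0.0000 ≤ continuation, so V_uu = 0.0000
Node ud (S = 109.4): continuation = e^(−0.06)·[0.3596·0.0000 + 0.6404·0.0000] = 0.0000; exercise value = 0.0000 ≤ continuation, so V_ud = 0.0000
Node dd (S = 72.9): continuation = e^(−0.06)·[0.3596·0.0000 + 0.6404·24.3900] = 14.7089; exercise value = 17.1000 > continuation, so V_dd = 17.1000 (exercise)
Node u (S = 121.5): continuation = e^(−0.06)·[0.3596·0.0000 + 0.6404·0.0000] = 0.0000; exercise value = 0.0000 ≤ continuation, so V_u = 0.0000
Node d (S = 81): continuation = e^(−0.06)·[0.3596·0.0000 + 0.6404·17.1000] = 10.3125; exercise value = 9.0000 ≤ continuation, so V_d = 10.3125
Node 0 (S = 90): continuation = e^(−0.06)·[0.3596·0.0000 + 0.6404·10.3125] = 6.2192; exercise value = 0.0000 ≤ continuation, so V_0 = 6.2192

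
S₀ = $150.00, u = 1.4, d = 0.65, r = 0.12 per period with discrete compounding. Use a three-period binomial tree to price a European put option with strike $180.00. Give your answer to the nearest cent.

$22.16

Risk-neutral probability p = (1 + 0.12 − 0.65)/(1.4 − 0.65) = 0.4700/0.7500 = 0.6267
Terminal stock prices: S_uuu = 411.6, S_uud = 191.1, S_udd = 88.73, S_ddd = 41.19
Terminal payoffs (K − S): max(-231.6, 0) = 0, max(-11.1, 0) = 0, max(91.27, 0) = 91.27, max(138.8, 0) = 138.8
Node uu (S = 294): V_uu = 1/1.12·[0.6267·0.0000 + 0.3733·0.0000] = 0.0000
Node ud (S = 136.5): V_ud = 1/1.12·[0.6267·0.0000 + 0.3733·91.2750] = 30.4250
Node dd (S = 63.38): V_dd = 1/1.12·[0.6267·91.2750 + 0.3733·138.8063] = 97.3393
Node u (S = 210): V_u = 1/1.12·[0.6267·0.0000 + 0.3733·30.4250] = 10.1417
Node d (S = 97.5): V_d = 1/1.12·[0.6267·30.4250 + 0.3733·97.3393] = 49.4699
Node 0 (S = 150): V_0 = 1/1.12·[0.6267·10.1417 + 0.3733·49.4699] = 22.1645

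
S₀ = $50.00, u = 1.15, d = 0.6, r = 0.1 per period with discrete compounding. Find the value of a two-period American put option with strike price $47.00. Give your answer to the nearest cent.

$2.26

Risk-neutral probability p = (1 + 0.1 − 0.6)/(1.15 − 0.6) = 0.5000/0.5500 = 0.9091
Terminal stock prices: S_uu = 66.12, S_ud = 34.5, S_dd = 18
Terminal payoffs (K − S): max(-19.12, 0) = 0, max(12.5, 0) = 12.5, max(29, 0) = 29
Node u (S = 57.5): continuation = 1/1.1·[0.9091·0.0000 + 0.0909·12.5000] = 1.0331; exercise value = 0.0000 ≤ continuation, so V_u = 1.0331
Node d (S = 30): continuation = 1/1.1·[0.9091·12.5000 + 0.0909·29.0000] = 12.7273; exercise value = 17.0000 > continuation, so V_d = 17.0000 (exercise)
Node 0 (S = 50): continuation = 1/1.1·[0.9091·1.0331 + 0.0909·17.0000] = 2.2587; exercise value = 0.0000 ≤ continuation, so V_0 = 2.2587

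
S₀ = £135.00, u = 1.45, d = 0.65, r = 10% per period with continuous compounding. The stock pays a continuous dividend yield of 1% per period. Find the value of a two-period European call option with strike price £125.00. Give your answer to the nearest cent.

Per-period risk-free factor R = e^0.1 = 1.1052; dividend-adjusted growth = e^(0.1−0.01) = 1.0942.
Risk-neutral probability p = (1.0942 − 0.65)/(1.45 − 0.65) = 0.4442/0.8000 = 0.5552
Terminal stock prices: S_uu = 283.8, S_ud = 127.2, S_dd = 57.04
Terminal payoffs (S − K): max(158.8, 0) = 158.8, max(2.238, 0) = 2.238, max(-67.96, 0) = 0
Node u (S = 195.8): V_u = e^(−0.1)·[0.5552·158.8375 + 0.4448·2.2375] = 80.6976
Node d (S = 87.75): V_d = e^(−0.1)·[0.5552·2.2375 + 0.4448·0.0000] = 1.1241
Node 0 (S = 135): V_0 = e^(−0.1)·[0.5552·80.6976 + 0.4448·1.1241] = 40.9934

£40.99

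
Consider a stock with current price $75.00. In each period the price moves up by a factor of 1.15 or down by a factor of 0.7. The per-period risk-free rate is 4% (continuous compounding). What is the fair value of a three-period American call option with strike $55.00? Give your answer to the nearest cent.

$28.10

Risk-neutral probability p = (e^0.04 − 0.7)/(1.15 − 0.7) = 0.3408/0.4500 = 0.7574
Terminal stock prices: S_uuu = 114.1, S_uud = 69.43, S_udd = 42.26, S_ddd = 25.72
Terminal payoffs (S − K): max(59.07, 0) = 59.07, max(14.43, 0) = 14.43, max(-12.74, 0) = 0, max(-29.28, 0) = 0
Node uu (S = 99.19): continuation = e^(−0.04)·[0.7574·59.0656 + 0.2426·14.4312] = 46.3441; exercise value = 44.1875 ≤ continuation, so V_uu = 46.3441
Node ud (S = 60.37): continuation = e^(−0.04)·[0.7574·14.4312 + 0.2426·0.0000] = 10.5011; exercise value = 5.3750 ≤ continuation, so V_ud = 10.5011
Node dd (S = 36.75): continuation = e^(−0.04)·[0.7574·0.0000 + 0.2426·0.0000] = 0.0000; exercise value = 0.0000 ≤ continuation, so V_dd = 0.0000
Node u (S = 86.25): continuation = e^(−0.04)·[0.7574·46.3441 + 0.2426·10.5011] = 36.1709; exercise value = 31.2500 ≤ continuation, so V_u = 36.1709
Node d (S = 52.5): continuation = e^(−0.04)·[0.7574·10.5011 + 0.2426·0.0000] = 7.6412; exercise value = 0.0000 ≤ continuation, so V_d = 7.6412
Node 0 (S = 75): continuation = e^(−0.04)·[0.7574·36.1709 + 0.2426·7.6412] = 28.1015; exercise value = 20.0000 ≤ continuation, so V_0 = 28.1015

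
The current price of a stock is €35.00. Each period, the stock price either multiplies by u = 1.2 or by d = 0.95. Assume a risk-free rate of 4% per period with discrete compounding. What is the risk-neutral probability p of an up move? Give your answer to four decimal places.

Risk-neutral probability p = (1 + 0.04 − 0.95)/(1.2 − 0.95) = 0.0900/0.2500 = 0.3600

p = 0.3600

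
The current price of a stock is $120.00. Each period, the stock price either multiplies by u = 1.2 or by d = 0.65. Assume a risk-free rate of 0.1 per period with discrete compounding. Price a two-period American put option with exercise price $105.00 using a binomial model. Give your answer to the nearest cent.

Risk-neutral probability p = (1 + 0.1 − 0.65)/(1.2 − 0.65) = 0.4500/0.5500 = 0.8182
Terminal stock prices: S_uu = 172.8, S_ud = 93.6, S_dd = 50.7
Terminal payoffs (K − S): max(-67.8, 0) = 0, max(11.4, 0) = 11.4, max(54.3, 0) = 54.3
Node u (S = 144): continuation = 1/1.1·[0.8182·0.0000 + 0.1818·11.4000] = 1.8843; exercise value = 0.0000 ≤ continuation, so V_u = 1.8843
Node d (S = 78): continuation = 1/1.1·[0.8182·11.4000 + 0.1818·54.3000] = 17.4545; exercise value = 27.0000 > continuation, so V_d = 27.0000 (exercise)
Node 0 (S = 120): continuation = 1/1.1·[0.8182·1.8843 + 0.1818·27.0000] = 5.8644; exercise value = 0.0000 ≤ continuation, so V_0 = 5.8644

$5.86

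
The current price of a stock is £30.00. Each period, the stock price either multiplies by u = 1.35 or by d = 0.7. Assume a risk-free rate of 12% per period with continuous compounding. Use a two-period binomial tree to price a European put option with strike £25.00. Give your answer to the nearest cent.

£0.95

Risk-neutral probability p = (e^0.12 − 0.7)/(1.35 − 0.7) = 0.4275/0.6500 = 0.6577
Terminal stock prices: S_uu = 54.68, S_ud = 28.35, S_dd = 14.7
Terminal payoffs (K − S): max(-29.68, 0) = 0, max(-3.35, 0) = 0, max(10.3, 0) = 10.3
Node u (S = 40.5): V_u = e^(−0.12)·[0.6577·0.0000 + 0.3423·0.0000] = 0.0000
Node d (S = 21): V_d = e^(−0.12)·[0.6577·0.0000 + 0.3423·10.3000] = 3.1271
Node 0 (S = 30): V_0 = e^(−0.12)·[0.6577·0.0000 + 0.3423·3.1271] = 0.9494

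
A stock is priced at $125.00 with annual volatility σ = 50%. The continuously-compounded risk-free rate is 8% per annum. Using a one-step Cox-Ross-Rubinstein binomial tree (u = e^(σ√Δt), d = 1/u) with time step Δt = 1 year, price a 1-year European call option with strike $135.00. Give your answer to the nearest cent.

$30.02

CRR parameters: u = e^(σ√Δt) = e^(0.5·√1) = 1.6487, d = 1/u = 0.6065
Per-period rate: rΔt = 0.08·1 = 0.08, so R = e^0.08 = 1.0833
Risk-neutral probability p = (e^0.08 − 0.6065)/(1.6487 − 0.6065) = 0.4768/1.0422 = 0.4575
Terminal stock prices: S_u = 206.1, S_d = 75.82
Terminal payoffs (S − K): max(71.09, 0) = 71.09, max(-59.18, 0) = 0
Node 0 (S = 125): V_0 = e^(−0.08)·[0.4575·71.0902 + 0.5425·0.0000] = 30.0203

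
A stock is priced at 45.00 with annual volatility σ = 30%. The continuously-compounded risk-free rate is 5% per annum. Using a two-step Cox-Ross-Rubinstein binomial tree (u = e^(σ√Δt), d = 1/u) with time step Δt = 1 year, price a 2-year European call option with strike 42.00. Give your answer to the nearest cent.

10.76

CRR parameters: u = e^(σ√Δt) = e^(0.3·√1) = 1.3499, d = 1/u = 0.7408
Per-period rate: rΔt = 0.05·1 = 0.05, so R = e^0.05 = 1.0513
Risk-neutral probability p = (e^0.05 − 0.7408)/(1.3499 − 0.7408) = 0.3105/0.6090 = 0.5097
Terminal stock prices: S_uu = 82, S_ud = 45, S_dd = 24.7
Terminal payoffs (S − K): max(40, 0) = 40, max(3, 0) = 3, max(-17.3, 0) = 0
Node u (S = 60.74): V_u = e^(−0.05)·[0.5097·39.9953 + 0.4903·3.0000] = 20.7920
Node d (S = 33.34): V_d = e^(−0.05)·[0.5097·3.0000 + 0.4903·0.0000] = 1.4546
Node 0 (S = 45): V_0 = e^(−0.05)·[0.5097·20.7920 + 0.4903·1.4546] = 10.7600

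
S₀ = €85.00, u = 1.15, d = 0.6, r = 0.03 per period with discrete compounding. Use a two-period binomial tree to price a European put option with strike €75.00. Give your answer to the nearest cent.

Risk-neutral probability p = (1 + 0.03 − 0.6)/(1.15 − 0.6) = 0.4300/0.5500 = 0.7818
Terminal stock prices: S_uu = 112.4, S_ud = 58.65, S_dd = 30.6
Terminal payoffs (K − S): max(-37.41, 0) = 0, max(16.35, 0) = 16.35, max(44.4, 0) = 44.4
Node u (S = 97.75): V_u = 1/1.03·[0.7818·0.0000 + 0.2182·16.3500] = 3.4634
Node d (S = 51): V_d = 1/1.03·[0.7818·16.3500 + 0.2182·44.4000] = 21.8155
Node 0 (S = 85): V_0 = 1/1.03·[0.7818·3.4634 + 0.2182·21.8155] = 7.2500

€7.25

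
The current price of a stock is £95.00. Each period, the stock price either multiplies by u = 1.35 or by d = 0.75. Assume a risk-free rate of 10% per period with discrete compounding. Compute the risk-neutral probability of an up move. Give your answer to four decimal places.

p = 0.5833

Risk-neutral probability p = (1 + 0.1 − 0.75)/(1.35 − 0.75) = 0.3500/0.6000 = 0.5833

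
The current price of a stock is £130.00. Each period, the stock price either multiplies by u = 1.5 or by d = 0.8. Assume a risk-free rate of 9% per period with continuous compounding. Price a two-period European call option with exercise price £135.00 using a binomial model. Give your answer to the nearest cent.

£31.78

Risk-neutral probability p = (e^0.09 − 0.8)/(1.5 − 0.8) = 0.2942/0.7000 = 0.4202
Terminal stock prices: S_uu = 292.5, S_ud = 156, S_dd = 83.2
Terminal payoffs (S − K): max(157.5, 0) = 157.5, max(21, 0) = 21, max(-51.8, 0) = 0
Node u (S = 195): V_u = e^(−0.09)·[0.4202·157.5000 + 0.5798·21.0000] = 71.6193
Node d (S = 104): V_d = e^(−0.09)·[0.4202·21.0000 + 0.5798·0.0000] = 8.0657
Node 0 (S = 130): V_0 = e^(−0.09)·[0.4202·71.6193 + 0.5798·8.0657] = 31.7810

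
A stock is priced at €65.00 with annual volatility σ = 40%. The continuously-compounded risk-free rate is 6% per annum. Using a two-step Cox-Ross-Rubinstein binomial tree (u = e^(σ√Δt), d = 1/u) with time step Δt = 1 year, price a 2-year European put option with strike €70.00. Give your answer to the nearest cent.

CRR parameters: u = e^(σ√Δt) = e^(0.4·√1) = 1.4918, d = 1/u = 0.6703
Per-period rate: rΔt = 0.06·1 = 0.06, so R = e^0.06 = 1.0618
Risk-neutral probability p = (e^0.06 − 0.6703)/(1.4918 − 0.6703) = 0.3915/0.8215 = 0.4766
Terminal stock prices: S_uu = 144.7, S_ud = 65, S_dd = 29.21
Terminal payoffs (K − S): max(-74.66, 0) = 0, max(5, 0) = 5, max(40.79, 0) = 40.79
Node u (S = 96.97): V_u = e^(−0.06)·[0.4766·0.0000 + 0.5234·5.0000] = 2.4647
Node d (S = 43.57): V_d = e^(−0.06)·[0.4766·5.0000 + 0.5234·40.7936] = 22.3527
Node 0 (S = 65): V_0 = e^(−0.06)·[0.4766·2.4647 + 0.5234·22.3527] = 12.1246

€12.12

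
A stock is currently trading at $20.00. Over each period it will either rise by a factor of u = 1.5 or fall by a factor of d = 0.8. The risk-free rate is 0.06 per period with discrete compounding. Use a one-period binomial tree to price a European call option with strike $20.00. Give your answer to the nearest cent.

Risk-neutral probability p = (1 + 0.06 − 0.8)/(1.5 − 0.8) = 0.2600/0.7000 = 0.3714
Terminal stock prices: S_u = 30, S_d = 16
Terminal payoffs (S − K): max(10, 0) = 10, max(-4, 0) = 0
Node 0 (S = 20): V_0 = 1/1.06·[0.3714·10.0000 + 0.6286·0.0000] = 3.5040

$3.50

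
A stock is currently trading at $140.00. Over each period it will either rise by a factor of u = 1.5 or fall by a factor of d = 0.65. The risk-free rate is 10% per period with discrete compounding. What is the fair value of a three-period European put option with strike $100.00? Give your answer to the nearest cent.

Risk-neutral probability p = (1 + 0.1 − 0.65)/(1.5 − 0.65) = 0.4500/0.8500 = 0.5294
Terminal stock prices: S_uuu = 472.5, S_uud = 204.8, S_udd = 88.73, S_ddd = 38.45
Terminal payoffs (K − S): max(-372.5, 0) = 0, max(-104.8, 0) = 0, max(11.27, 0) = 11.27, max(61.55, 0) = 61.55
Node uu (S = 315): V_uu = 1/1.1·[0.5294·0.0000 + 0.4706·0.0000] = 0.0000
Node ud (S = 136.5): V_ud = 1/1.1·[0.5294·0.0000 + 0.4706·11.2750] = 4.8235
Node dd (S = 59.15): V_dd = 1/1.1·[0.5294·11.2750 + 0.4706·61.5525] = 31.7591
Node u (S = 210): V_u = 1/1.1·[0.5294·0.0000 + 0.4706·4.8235] = 2.0635
Node d (S = 91): V_d = 1/1.1·[0.5294·4.8235 + 0.4706·31.7591] = 15.9083
Node 0 (S = 140): V_0 = 1/1.1·[0.5294·2.0635 + 0.4706·15.9083] = 7.7988

$7.80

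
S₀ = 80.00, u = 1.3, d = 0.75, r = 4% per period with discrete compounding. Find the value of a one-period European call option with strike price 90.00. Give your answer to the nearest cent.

7.10

Risk-neutral probability p = (1 + 0.04 − 0.75)/(1.3 − 0.75) = 0.2900/0.5500 = 0.5273
Terminal stock prices: S_u = 104, S_d = 60
Terminal payoffs (S − K): max(14, 0) = 14, max(-30, 0) = 0
Node 0 (S = 80): V_0 = 1/1.04·[0.5273·14.0000 + 0.4727·0.0000] = 7.0979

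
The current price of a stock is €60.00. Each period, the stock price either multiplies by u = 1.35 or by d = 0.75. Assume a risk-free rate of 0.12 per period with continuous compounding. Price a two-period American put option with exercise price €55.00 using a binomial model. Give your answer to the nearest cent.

€3.29

Risk-neutral probability p = (e^0.12 − 0.75)/(1.35 − 0.75) = 0.3775/0.6000 = 0.6292
Terminal stock prices: S_uu = 109.4, S_ud = 60.75, S_dd = 33.75
Terminal payoffs (K − S): max(-54.35, 0) = 0, max(-5.75, 0) = 0, max(21.25, 0) = 21.25
Node u (S = 81): continuation = e^(−0.12)·[0.6292·0.0000 + 0.3708·0.0000] = 0.0000; exercise value = 0.0000 ≤ continuation, so V_u = 0.0000
Node d (S = 45): continuation = e^(−0.12)·[0.6292·0.0000 + 0.3708·21.2500] = 6.9892; exercise value = 10.0000 > continuation, so V_d = 10.0000 (exercise)
Node 0 (S = 60): continuation = e^(−0.12)·[0.6292·0.0000 + 0.3708·10.0000] = 3.2890; exercise value = 0.0000 ≤ continuation, so V_0 = 3.2890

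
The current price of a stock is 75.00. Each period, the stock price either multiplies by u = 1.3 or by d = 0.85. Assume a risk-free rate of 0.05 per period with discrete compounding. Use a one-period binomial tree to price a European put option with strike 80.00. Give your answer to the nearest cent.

Risk-neutral probability p = (1 + 0.05 − 0.85)/(1.3 − 0.85) = 0.2000/0.4500 = 0.4444
Terminal stock prices: S_u = 97.5, S_d = 63.75
Terminal payoffs (K − S): max(-17.5, 0) = 0, max(16.25, 0) = 16.25
Node 0 (S = 75): V_0 = 1/1.05·[0.4444·0.0000 + 0.5556·16.2500] = 8.5979

8.60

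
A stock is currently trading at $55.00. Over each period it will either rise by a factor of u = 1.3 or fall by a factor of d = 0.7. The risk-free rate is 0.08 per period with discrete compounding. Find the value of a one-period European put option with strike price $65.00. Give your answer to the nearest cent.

$9.00

Risk-neutral probability p = (1 + 0.08 − 0.7)/(1.3 − 0.7) = 0.3800/0.6000 = 0.6333
Terminal stock prices: S_u = 71.5, S_d = 38.5
Terminal payoffs (K − S): max(-6.5, 0) = 0, max(26.5, 0) = 26.5
Node 0 (S = 55): V_0 = 1/1.08·[0.6333·0.0000 + 0.3667·26.5000] = 8.9969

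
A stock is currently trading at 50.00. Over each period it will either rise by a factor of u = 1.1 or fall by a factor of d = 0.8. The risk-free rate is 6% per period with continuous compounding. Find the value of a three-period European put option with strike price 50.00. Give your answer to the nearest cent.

Risk-neutral probability p = (e^0.06 − 0.8)/(1.1 − 0.8) = 0.2618/0.3000 = 0.8728
Terminal stock prices: S_uuu = 66.55, S_uud = 48.4, S_udd = 35.2, S_ddd = 25.6
Terminal payoffs (K − S): max(-16.55, 0) = 0, max(1.6, 0) = 1.6, max(14.8, 0) = 14.8, max(24.4, 0) = 24.4
Node uu (S = 60.5): V_uu = e^(−0.06)·[0.8728·0.0000 + 0.1272·1.6000] = 0.1917
Node ud (S = 44): V_ud = e^(−0.06)·[0.8728·1.6000 + 0.1272·14.8000] = 3.0882
Node dd (S = 32): V_dd = e^(−0.06)·[0.8728·14.8000 + 0.1272·24.4000] = 15.0882
Node u (S = 55): V_u = e^(−0.06)·[0.8728·0.1917 + 0.1272·3.0882] = 0.5275
Node d (S = 40): V_d = e^(−0.06)·[0.8728·3.0882 + 0.1272·15.0882] = 4.3460
Node 0 (S = 50): V_0 = e^(−0.06)·[0.8728·0.5275 + 0.1272·4.3460] = 0.9543

0.95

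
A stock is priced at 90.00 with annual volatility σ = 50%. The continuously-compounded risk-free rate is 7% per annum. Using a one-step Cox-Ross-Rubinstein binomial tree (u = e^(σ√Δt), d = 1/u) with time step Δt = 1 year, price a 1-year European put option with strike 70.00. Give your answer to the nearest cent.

CRR parameters: u = e^(σ√Δt) = e^(0.5·√1) = 1.6487, d = 1/u = 0.6065
Per-period rate: rΔt = 0.07·1 = 0.07, so R = e^0.07 = 1.0725
Risk-neutral probability p = (e^0.07 − 0.6065)/(1.6487 − 0.6065) = 0.4660/1.0422 = 0.4471
Terminal stock prices: S_u = 148.4, S_d = 54.59
Terminal payoffs (K − S): max(-78.38, 0) = 0, max(15.41, 0) = 15.41
Node 0 (S = 90): V_0 = e^(−0.07)·[0.4471·0.0000 + 0.5529·15.4122] = 7.9451

7.95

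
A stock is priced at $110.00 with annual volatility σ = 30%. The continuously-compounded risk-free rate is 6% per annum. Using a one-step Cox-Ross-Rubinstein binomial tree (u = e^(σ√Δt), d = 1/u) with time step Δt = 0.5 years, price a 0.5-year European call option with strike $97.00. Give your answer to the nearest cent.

CRR parameters: u = e^(σ√Δt) = e^(0.3·√0.5) = 1.2363, d = 1/u = 0.8089
Per-period rate: rΔt = 0.06·0.5 = 0.03, so R = e^0.03 = 1.0305
Risk-neutral probability p = (e^0.03 − 0.8089)/(1.2363 − 0.8089) = 0.2216/0.4275 = 0.5184
Terminal stock prices: S_u = 136, S_d = 88.97
Terminal payoffs (S − K): max(38.99, 0) = 38.99, max(-8.026, 0) = 0
Node 0 (S = 110): V_0 = e^(−0.03)·[0.5184·38.9942 + 0.4816·0.0000] = 19.6176

$19.62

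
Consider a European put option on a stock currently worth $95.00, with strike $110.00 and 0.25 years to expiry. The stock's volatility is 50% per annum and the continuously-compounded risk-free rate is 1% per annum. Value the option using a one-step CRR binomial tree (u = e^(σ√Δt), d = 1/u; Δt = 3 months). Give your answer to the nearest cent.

CRR parameters: u = e^(σ√Δt) = e^(0.5·√0.25) = 1.2840, d = 1/u = 0.7788
Per-period rate: rΔt = 0.01·0.25 = 0.0025, so R = e^0.0025 = 1.0025
Risk-neutral probability p = (e^0.0025 − 0.7788)/(1.2840 − 0.7788) = 0.2237/0.5052 = 0.4428
Terminal stock prices: S_u = 122, S_d = 73.99
Terminal payoffs (K − S): max(-11.98, 0) = 0, max(36.01, 0) = 36.01
Node 0 (S = 95): V_0 = e^(−0.0025)·[0.4428·0.0000 + 0.5572·36.0139] = 20.0176

$20.02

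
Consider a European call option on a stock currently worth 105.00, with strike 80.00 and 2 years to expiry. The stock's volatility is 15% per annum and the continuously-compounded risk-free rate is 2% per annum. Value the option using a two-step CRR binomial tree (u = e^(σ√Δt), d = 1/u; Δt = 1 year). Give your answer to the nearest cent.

28.61

CRR parameters: u = e^(σ√Δt) = e^(0.15·√1) = 1.1618, d = 1/u = 0.8607
Per-period rate: rΔt = 0.02·1 = 0.02, so R = e^0.02 = 1.0202
Risk-neutral probability p = (e^0.02 − 0.8607)/(1.1618 − 0.8607) = 0.1595/0.3011 = 0.5297
Terminal stock prices: S_uu = 141.7, S_ud = 105, S_dd = 77.79
Terminal payoffs (S − K): max(61.74, 0) = 61.74, max(25, 0) = 25, max(-2.214, 0) = 0
Node u (S = 122): V_u = e^(−0.02)·[0.5297·61.7352 + 0.4703·25.0000] = 43.5767
Node d (S = 90.37): V_d = e^(−0.02)·[0.5297·25.0000 + 0.4703·0.0000] = 12.9792
Node 0 (S = 105): V_0 = e^(−0.02)·[0.5297·43.5767 + 0.4703·12.9792] = 28.6074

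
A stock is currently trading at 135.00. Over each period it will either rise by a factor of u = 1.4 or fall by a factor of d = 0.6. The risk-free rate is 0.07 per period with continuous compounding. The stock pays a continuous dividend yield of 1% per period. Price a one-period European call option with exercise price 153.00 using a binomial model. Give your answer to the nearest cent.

19.38

Per-period risk-free factor R = e^0.07 = 1.0725; dividend-adjusted growth = e^(0.07−0.01) = 1.0618.
Risk-neutral probability p = (1.0618 − 0.6)/(1.4 − 0.6) = 0.4618/0.8000 = 0.5773
Terminal stock prices: S_u = 189, S_d = 81
Terminal payoffs (S − K): max(36, 0) = 36, max(-72, 0) = 0
Node 0 (S = 135): V_0 = e^(−0.07)·[0.5773·36.0000 + 0.4227·0.0000] = 19.3776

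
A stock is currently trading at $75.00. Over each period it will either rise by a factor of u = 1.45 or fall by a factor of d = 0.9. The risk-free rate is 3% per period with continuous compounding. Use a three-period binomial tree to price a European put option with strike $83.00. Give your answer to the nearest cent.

$11.49

Risk-neutral probability p = (e^0.03 − 0.9)/(1.45 − 0.9) = 0.1305/0.5500 = 0.2372
Terminal stock prices: S_uuu = 228.6, S_uud = 141.9, S_udd = 88.09, S_ddd = 54.68
Terminal payoffs (K − S): max(-145.6, 0) = 0, max(-58.92, 0) = 0, max(-5.088, 0) = 0, max(28.32, 0) = 28.32
Node uu (S = 157.7): V_uu = e^(−0.03)·[0.2372·0.0000 + 0.7628·0.0000] = 0.0000
Node ud (S = 97.88): V_ud = e^(−0.03)·[0.2372·0.0000 + 0.7628·0.0000] = 0.0000
Node dd (S = 60.75): V_dd = e^(−0.03)·[0.2372·0.0000 + 0.7628·28.3250] = 20.9680
Node u (S = 108.8): V_u = e^(−0.03)·[0.2372·0.0000 + 0.7628·0.0000] = 0.0000
Node d (S = 67.5): V_d = e^(−0.03)·[0.2372·0.0000 + 0.7628·20.9680] = 15.5219
Node 0 (S = 75): V_0 = e^(−0.03)·[0.2372·0.0000 + 0.7628·15.5219] = 11.4903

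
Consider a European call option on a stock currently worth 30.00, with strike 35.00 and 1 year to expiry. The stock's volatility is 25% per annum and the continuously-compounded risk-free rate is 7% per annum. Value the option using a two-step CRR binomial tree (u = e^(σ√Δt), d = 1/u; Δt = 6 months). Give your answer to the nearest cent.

2.23

CRR parameters: u = e^(σ√Δt) = e^(0.25·√0.5) = 1.1934, d = 1/u = 0.8380
Per-period rate: rΔt = 0.07·0.5 = 0.035, so R = e^0.035 = 1.0356
Risk-neutral probability p = (e^0.035 − 0.8380)/(1.1934 − 0.8380) = 0.1977/0.3554 = 0.5561
Terminal stock prices: S_uu = 42.72, S_ud = 30, S_dd = 21.07
Terminal payoffs (S − K): max(7.724, 0) = 7.724, max(-5, 0) = 0, max(-13.93, 0) = 0
Node u (S = 35.8): V_u = e^(−0.035)·[0.5561·7.7236 + 0.4439·0.0000] = 4.1477
Node d (S = 25.14): V_d = e^(−0.035)·[0.5561·0.0000 + 0.4439·0.0000] = 0.0000
Node 0 (S = 30): V_0 = e^(−0.035)·[0.5561·4.1477 + 0.4439·0.0000] = 2.2274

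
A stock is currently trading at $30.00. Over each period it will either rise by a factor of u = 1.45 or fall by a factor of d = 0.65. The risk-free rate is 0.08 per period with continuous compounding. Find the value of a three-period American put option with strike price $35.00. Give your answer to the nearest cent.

Risk-neutral probability p = (e^0.08 − 0.65)/(1.45 − 0.65) = 0.4333/0.8000 = 0.5416
Terminal stock prices: S_uuu = 91.46, S_uud = 41, S_udd = 18.38, S_ddd = 8.239
Terminal payoffs (K − S): max(-56.46, 0) = 0, max(-5.999, 0) = 0, max(16.62, 0) = 16.62, max(26.76, 0) = 26.76
Node uu (S = 63.08): continuation = e^(−0.08)·[0.5416·0.0000 + 0.4584·0.0000] = 0.0000; exercise value = 0.0000 ≤ continuation, so V_uu = 0.0000
Node ud (S = 28.28): continuation = e^(−0.08)·[0.5416·0.0000 + 0.4584·16.6212] = 7.0333; exercise value = 6.7250 ≤ continuation, so V_ud = 7.0333
Node dd (S = 12.68): continuation = e^(−0.08)·[0.5416·16.6212 + 0.4584·26.7613] = 19.6341; exercise value = 22.3250 > continuation, so V_dd = 22.3250 (exercise)
Node u (S = 43.5): continuation = e^(−0.08)·[0.5416·0.0000 + 0.4584·7.0333] = 2.9761; exercise value = 0.0000 ≤ continuation, so V_u = 2.9761
Node d (S = 19.5): continuation = e^(−0.08)·[0.5416·7.0333 + 0.4584·22.3250] = 12.9632; exercise value = 15.5000 > continuation, so V_d = 15.5000 (exercise)
Node 0 (S = 30): continuation = e^(−0.08)·[0.5416·2.9761 + 0.4584·15.5000] = 8.0468; exercise value = 5.0000 ≤ continuation, so V_0 = 8.0468

$8.05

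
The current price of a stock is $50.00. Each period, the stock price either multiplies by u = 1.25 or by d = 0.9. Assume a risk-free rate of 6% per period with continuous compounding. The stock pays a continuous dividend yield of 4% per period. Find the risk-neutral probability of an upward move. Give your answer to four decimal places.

Per-period risk-free factor R = e^0.06 = 1.0618; dividend-adjusted growth = e^(0.06−0.04) = 1.0202.
Risk-neutral probability p = (1.0202 − 0.9)/(1.25 − 0.9) = 0.1202/0.3500 = 0.3434

p = 0.3434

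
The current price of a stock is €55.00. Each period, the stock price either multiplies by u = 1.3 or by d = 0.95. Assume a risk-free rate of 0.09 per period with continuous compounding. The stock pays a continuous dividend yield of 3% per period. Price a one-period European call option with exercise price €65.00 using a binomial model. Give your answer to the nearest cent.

Per-period risk-free factor R = e^0.09 = 1.0942; dividend-adjusted growth = e^(0.09−0.03) = 1.0618.
Risk-neutral probability p = (1.0618 − 0.95)/(1.3 − 0.95) = 0.1118/0.3500 = 0.3195
Terminal stock prices: S_u = 71.5, S_d = 52.25
Terminal payoffs (S − K): max(6.5, 0) = 6.5, max(-12.75, 0) = 0
Node 0 (S = 55): V_0 = e^(−0.09)·[0.3195·6.5000 + 0.6805·0.0000] = 1.8982

€1.90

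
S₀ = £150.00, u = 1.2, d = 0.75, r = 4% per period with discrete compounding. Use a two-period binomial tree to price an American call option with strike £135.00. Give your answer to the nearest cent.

£31.10

Risk-neutral probability p = (1 + 0.04 − 0.75)/(1.2 − 0.75) = 0.2900/0.4500 = 0.6444
Terminal stock prices: S_uu = 216, S_ud = 135, S_dd = 84.38
Terminal payoffs (S − K): max(81, 0) = 81, max(0, 0) = 0, max(-50.62, 0) = 0
Node u (S = 180): continuation = 1/1.04·[0.6444·81.0000 + 0.3556·0.0000] = 50.1923; exercise value = 45.0000 ≤ continuation, so V_u = 50.1923
Node d (S = 112.5): continuation = 1/1.04·[0.6444·0.0000 + 0.3556·0.0000] = 0.0000; exercise value = 0.0000 ≤ continuation, so V_d = 0.0000
Node 0 (S = 150): continuation = 1/1.04·[0.6444·50.1923 + 0.3556·0.0000] = 31.1021; exercise value = 15.0000 ≤ continuation, so V_0 = 31.1021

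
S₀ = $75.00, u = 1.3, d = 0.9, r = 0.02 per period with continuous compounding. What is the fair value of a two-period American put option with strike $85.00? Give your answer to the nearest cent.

$12.00

Risk-neutral probability p = (e^0.02 − 0.9)/(1.3 − 0.9) = 0.1202/0.4000 = 0.3005
Terminal stock prices: S_uu = 126.8, S_ud = 87.75, S_dd = 60.75
Terminal payoffs (K − S): max(-41.75, 0) = 0, max(-2.75, 0) = 0, max(24.25, 0) = 24.25
Node u (S = 97.5): continuation = e^(−0.02)·[0.3005·0.0000 + 0.6995·0.0000] = 0.0000; exercise value = 0.0000 ≤ continuation, so V_u = 0.0000
Node d (S = 67.5): continuation = e^(−0.02)·[0.3005·0.0000 + 0.6995·24.2500] = 16.6269; exercise value = 17.5000 > continuation, so V_d = 17.5000 (exercise)
Node 0 (S = 75): continuation = e^(−0.02)·[0.3005·0.0000 + 0.6995·17.5000] = 11.9988; exercise value = 10.0000 ≤ continuation, so V_0 = 11.9988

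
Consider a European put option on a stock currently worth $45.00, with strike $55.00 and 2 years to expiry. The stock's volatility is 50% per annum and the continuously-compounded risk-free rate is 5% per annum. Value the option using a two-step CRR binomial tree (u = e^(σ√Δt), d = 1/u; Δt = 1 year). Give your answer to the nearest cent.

CRR parameters: u = e^(σ√Δt) = e^(0.5·√1) = 1.6487, d = 1/u = 0.6065
Per-period rate: rΔt = 0.05·1 = 0.05, so R = e^0.05 = 1.0513
Risk-neutral probability p = (e^0.05 − 0.6065)/(1.6487 − 0.6065) = 0.4447/1.0422 = 0.4267
Terminal stock prices: S_uu = 122.3, S_ud = 45, S_dd = 16.55
Terminal payoffs (K − S): max(-67.32, 0) = 0, max(10, 0) = 10, max(38.45, 0) = 38.45
Node u (S = 74.19): V_u = e^(−0.05)·[0.4267·0.0000 + 0.5733·10.0000] = 5.4531
Node d (S = 27.29): V_d = e^(−0.05)·[0.4267·10.0000 + 0.5733·38.4454] = 25.0237
Node 0 (S = 45): V_0 = e^(−0.05)·[0.4267·5.4531 + 0.5733·25.0237] = 15.8591

$15.86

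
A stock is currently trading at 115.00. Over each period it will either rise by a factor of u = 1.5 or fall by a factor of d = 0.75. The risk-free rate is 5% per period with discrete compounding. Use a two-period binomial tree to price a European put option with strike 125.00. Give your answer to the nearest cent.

Risk-neutral probability p = (1 + 0.05 − 0.75)/(1.5 − 0.75) = 0.3000/0.7500 = 0.4000
Terminal stock prices: S_uu = 258.8, S_ud = 129.4, S_dd = 64.69
Terminal payoffs (K − S): max(-133.8, 0) = 0, max(-4.375, 0) = 0, max(60.31, 0) = 60.31
Node u (S = 172.5): V_u = 1/1.05·[0.4000·0.0000 + 0.6000·0.0000] = 0.0000
Node d (S = 86.25): V_d = 1/1.05·[0.4000·0.0000 + 0.6000·60.3125] = 34.4643
Node 0 (S = 115): V_0 = 1/1.05·[0.4000·0.0000 + 0.6000·34.4643] = 19.6939

19.69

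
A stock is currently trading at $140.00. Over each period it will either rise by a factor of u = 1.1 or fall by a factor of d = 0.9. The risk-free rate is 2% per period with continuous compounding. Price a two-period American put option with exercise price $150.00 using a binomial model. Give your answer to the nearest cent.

Risk-neutral probability p = (e^0.02 − 0.9)/(1.1 − 0.9) = 0.1202/0.2000 = 0.6010
Terminal stock prices: S_uu = 169.4, S_ud = 138.6, S_dd = 113.4
Terminal payoffs (K − S): max(-19.4, 0) = 0, max(11.4, 0) = 11.4, max(36.6, 0) = 36.6
Node u (S = 154): continuation = e^(−0.02)·[0.6010·0.0000 + 0.3990·11.4000] = 4.4585; exercise value = 0.0000 ≤ continuation, so V_u = 4.4585
Node d (S = 126): continuation = e^(−0.02)·[0.6010·11.4000 + 0.3990·36.6000] = 21.0298; exercise value = 24.0000 > continuation, so V_d = 24.0000 (exercise)
Node 0 (S = 140): continuation = e^(−0.02)·[0.6010·4.4585 + 0.3990·24.0000] = 12.0127; exercise value = 10.0000 ≤ continuation, so V_0 = 12.0127

$12.01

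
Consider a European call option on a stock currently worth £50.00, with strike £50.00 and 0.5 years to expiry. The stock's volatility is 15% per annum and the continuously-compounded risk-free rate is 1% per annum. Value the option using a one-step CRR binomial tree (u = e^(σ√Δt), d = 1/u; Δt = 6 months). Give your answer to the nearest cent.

£2.77

CRR parameters: u = e^(σ√Δt) = e^(0.15·√0.5) = 1.1119, d = 1/u = 0.8994
Per-period rate: rΔt = 0.01·0.5 = 0.005, so R = e^0.005 = 1.0050
Risk-neutral probability p = (e^0.005 − 0.8994)/(1.1119 − 0.8994) = 0.1056/0.2125 = 0.4971
Terminal stock prices: S_u = 55.59, S_d = 44.97
Terminal payoffs (S − K): max(5.595, 0) = 5.595, max(-5.032, 0) = 0
Node 0 (S = 50): V_0 = e^(−0.005)·[0.4971·5.5948 + 0.5029·0.0000] = 2.7672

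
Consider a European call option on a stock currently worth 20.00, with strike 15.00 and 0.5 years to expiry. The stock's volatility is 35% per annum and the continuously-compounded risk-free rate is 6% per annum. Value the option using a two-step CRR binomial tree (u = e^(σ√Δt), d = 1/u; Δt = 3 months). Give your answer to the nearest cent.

CRR parameters: u = e^(σ√Δt) = e^(0.35·√0.25) = 1.1912, d = 1/u = 0.8395
Per-period rate: rΔt = 0.06·0.25 = 0.015, so R = e^0.015 = 1.0151
Risk-neutral probability p = (e^0.015 − 0.8395)/(1.1912 − 0.8395) = 0.1757/0.3518 = 0.4993
Terminal stock prices: S_uu = 28.38, S_ud = 20, S_dd = 14.09
Terminal payoffs (S − K): max(13.38, 0) = 13.38, max(5, 0) = 5, max(-0.9062, 0) = 0
Node u (S = 23.82): V_u = e^(−0.015)·[0.4993·13.3814 + 0.5007·5.0000] = 9.0482
Node d (S = 16.79): V_d = e^(−0.015)·[0.4993·5.0000 + 0.5007·0.0000] = 2.4594
Node 0 (S = 20): V_0 = e^(−0.015)·[0.4993·9.0482 + 0.5007·2.4594] = 5.6638

5.66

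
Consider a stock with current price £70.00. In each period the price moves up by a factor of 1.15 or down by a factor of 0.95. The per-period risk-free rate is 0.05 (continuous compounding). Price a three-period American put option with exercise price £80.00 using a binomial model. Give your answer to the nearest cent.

Risk-neutral probability p = (e^0.05 − 0.95)/(1.15 − 0.95) = 0.1013/0.2000 = 0.5064
Terminal stock prices: S_uuu = 106.5, S_uud = 87.95, S_udd = 72.65, S_ddd = 60.02
Terminal payoffs (K − S): max(-26.46, 0) = 0, max(-7.946, 0) = 0, max(7.349, 0) = 7.349, max(19.98, 0) = 19.98
Node uu (S = 92.57): continuation = e^(−0.05)·[0.5064·0.0000 + 0.4936·0.0000] = 0.0000; exercise value = 0.0000 ≤ continuation, so V_uu = 0.0000
Node ud (S = 76.47): continuation = e^(−0.05)·[0.5064·0.0000 + 0.4936·7.3487] = 3.4507; exercise value = 3.5250 > continuation, so V_ud = 3.5250 (exercise)
Node dd (S = 63.17): continuation = e^(−0.05)·[0.5064·7.3487 + 0.4936·19.9838] = 12.9234; exercise value = 16.8250 > continuation, so V_dd = 16.8250 (exercise)
Node u (S = 80.5): continuation = e^(−0.05)·[0.5064·0.0000 + 0.4936·3.5250] = 1.6552; exercise value = 0.0000 ≤ continuation, so V_u = 1.6552
Node d (S = 66.5): continuation = e^(−0.05)·[0.5064·3.5250 + 0.4936·16.8250] = 9.5984; exercise value = 13.5000 > continuation, so V_d = 13.5000 (exercise)
Node 0 (S = 70): continuation = e^(−0.05)·[0.5064·1.6552 + 0.4936·13.5000] = 7.1364; exercise value = 10.0000 > continuation, so V_0 = 10.0000 (exercise)

£10.00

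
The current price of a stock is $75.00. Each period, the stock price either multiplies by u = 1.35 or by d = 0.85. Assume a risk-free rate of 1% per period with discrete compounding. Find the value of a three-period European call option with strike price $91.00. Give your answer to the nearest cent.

$8.08

Risk-neutral probability p = (1 + 0.01 − 0.85)/(1.35 − 0.85) = 0.1600/0.5000 = 0.3200
Terminal stock prices: S_uuu = 184.5, S_uud = 116.2, S_udd = 73.15, S_ddd = 46.06
Terminal payoffs (S − K): max(93.53, 0) = 93.53, max(25.18, 0) = 25.18, max(-17.85, 0) = 0, max(-44.94, 0) = 0
Node uu (S = 136.7): V_uu = 1/1.01·[0.3200·93.5281 + 0.6800·25.1844] = 46.5885
Node ud (S = 86.06): V_ud = 1/1.01·[0.3200·25.1844 + 0.6800·0.0000] = 7.9792
Node dd (S = 54.19): V_dd = 1/1.01·[0.3200·0.0000 + 0.6800·0.0000] = 0.0000
Node u (S = 101.2): V_u = 1/1.01·[0.3200·46.5885 + 0.6800·7.9792] = 20.1328
Node d (S = 63.75): V_d = 1/1.01·[0.3200·7.9792 + 0.6800·0.0000] = 2.5281
Node 0 (S = 75): V_0 = 1/1.01·[0.3200·20.1328 + 0.6800·2.5281] = 8.0808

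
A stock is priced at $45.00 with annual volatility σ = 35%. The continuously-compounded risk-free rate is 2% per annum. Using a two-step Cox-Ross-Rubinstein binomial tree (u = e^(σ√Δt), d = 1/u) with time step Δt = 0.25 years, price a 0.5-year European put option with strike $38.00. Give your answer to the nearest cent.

CRR parameters: u = e^(σ√Δt) = e^(0.35·√0.25) = 1.1912, d = 1/u = 0.8395
Per-period rate: rΔt = 0.02·0.25 = 0.005, so R = e^0.005 = 1.0050
Risk-neutral probability p = (e^0.005 − 0.8395)/(1.1912 − 0.8395) = 0.1656/0.3518 = 0.4706
Terminal stock prices: S_uu = 63.86, S_ud = 45, S_dd = 31.71
Terminal payoffs (K − S): max(-25.86, 0) = 0, max(-7, 0) = 0, max(6.289, 0) = 6.289
Node u (S = 53.61): V_u = e^(−0.005)·[0.4706·0.0000 + 0.5294·0.0000] = 0.0000
Node d (S = 37.78): V_d = e^(−0.005)·[0.4706·0.0000 + 0.5294·6.2890] = 3.3127
Node 0 (S = 45): V_0 = e^(−0.005)·[0.4706·0.0000 + 0.5294·3.3127] = 1.7450

$1.74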